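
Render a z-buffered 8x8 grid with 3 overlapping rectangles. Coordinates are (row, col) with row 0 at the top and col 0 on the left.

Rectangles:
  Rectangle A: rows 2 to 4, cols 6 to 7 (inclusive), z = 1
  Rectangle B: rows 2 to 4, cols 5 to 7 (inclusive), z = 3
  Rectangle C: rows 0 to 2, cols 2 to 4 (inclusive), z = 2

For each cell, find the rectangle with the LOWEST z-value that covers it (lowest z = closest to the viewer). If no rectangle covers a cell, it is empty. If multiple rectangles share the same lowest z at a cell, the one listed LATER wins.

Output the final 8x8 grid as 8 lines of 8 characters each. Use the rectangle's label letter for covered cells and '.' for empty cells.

..CCC...
..CCC...
..CCCBAA
.....BAA
.....BAA
........
........
........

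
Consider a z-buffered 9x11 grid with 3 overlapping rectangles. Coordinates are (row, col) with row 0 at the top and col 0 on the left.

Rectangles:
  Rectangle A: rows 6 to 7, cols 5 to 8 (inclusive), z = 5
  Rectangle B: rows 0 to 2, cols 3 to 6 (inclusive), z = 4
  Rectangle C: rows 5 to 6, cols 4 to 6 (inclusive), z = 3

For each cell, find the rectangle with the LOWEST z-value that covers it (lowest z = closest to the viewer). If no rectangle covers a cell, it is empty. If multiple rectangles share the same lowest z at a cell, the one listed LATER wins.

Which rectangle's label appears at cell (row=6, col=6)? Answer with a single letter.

Check cell (6,6):
  A: rows 6-7 cols 5-8 z=5 -> covers; best now A (z=5)
  B: rows 0-2 cols 3-6 -> outside (row miss)
  C: rows 5-6 cols 4-6 z=3 -> covers; best now C (z=3)
Winner: C at z=3

Answer: C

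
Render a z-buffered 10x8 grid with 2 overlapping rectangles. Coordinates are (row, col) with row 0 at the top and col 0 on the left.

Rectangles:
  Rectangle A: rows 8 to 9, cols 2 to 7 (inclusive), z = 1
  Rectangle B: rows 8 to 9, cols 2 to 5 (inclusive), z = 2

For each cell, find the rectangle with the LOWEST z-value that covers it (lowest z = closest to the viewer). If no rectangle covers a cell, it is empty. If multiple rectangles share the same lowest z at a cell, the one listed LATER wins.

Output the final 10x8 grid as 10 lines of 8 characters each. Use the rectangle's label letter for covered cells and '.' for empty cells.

........
........
........
........
........
........
........
........
..AAAAAA
..AAAAAA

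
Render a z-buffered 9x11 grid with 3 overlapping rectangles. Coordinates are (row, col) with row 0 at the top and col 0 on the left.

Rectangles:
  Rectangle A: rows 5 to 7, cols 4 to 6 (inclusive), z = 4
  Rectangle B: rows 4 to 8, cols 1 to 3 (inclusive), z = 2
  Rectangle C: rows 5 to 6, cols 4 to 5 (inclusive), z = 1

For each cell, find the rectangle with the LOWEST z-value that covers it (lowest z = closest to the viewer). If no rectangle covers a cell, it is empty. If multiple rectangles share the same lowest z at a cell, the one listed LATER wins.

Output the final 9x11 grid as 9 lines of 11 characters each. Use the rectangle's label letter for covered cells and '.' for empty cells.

...........
...........
...........
...........
.BBB.......
.BBBCCA....
.BBBCCA....
.BBBAAA....
.BBB.......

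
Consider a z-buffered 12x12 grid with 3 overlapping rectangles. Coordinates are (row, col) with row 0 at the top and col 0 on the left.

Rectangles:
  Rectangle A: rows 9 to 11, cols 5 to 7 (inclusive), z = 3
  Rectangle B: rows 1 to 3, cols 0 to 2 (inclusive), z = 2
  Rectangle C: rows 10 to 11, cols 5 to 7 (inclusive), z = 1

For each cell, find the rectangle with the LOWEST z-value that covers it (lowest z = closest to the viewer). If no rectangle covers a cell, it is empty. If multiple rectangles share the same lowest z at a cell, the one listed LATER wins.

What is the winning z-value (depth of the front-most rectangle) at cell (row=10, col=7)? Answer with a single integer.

Answer: 1

Derivation:
Check cell (10,7):
  A: rows 9-11 cols 5-7 z=3 -> covers; best now A (z=3)
  B: rows 1-3 cols 0-2 -> outside (row miss)
  C: rows 10-11 cols 5-7 z=1 -> covers; best now C (z=1)
Winner: C at z=1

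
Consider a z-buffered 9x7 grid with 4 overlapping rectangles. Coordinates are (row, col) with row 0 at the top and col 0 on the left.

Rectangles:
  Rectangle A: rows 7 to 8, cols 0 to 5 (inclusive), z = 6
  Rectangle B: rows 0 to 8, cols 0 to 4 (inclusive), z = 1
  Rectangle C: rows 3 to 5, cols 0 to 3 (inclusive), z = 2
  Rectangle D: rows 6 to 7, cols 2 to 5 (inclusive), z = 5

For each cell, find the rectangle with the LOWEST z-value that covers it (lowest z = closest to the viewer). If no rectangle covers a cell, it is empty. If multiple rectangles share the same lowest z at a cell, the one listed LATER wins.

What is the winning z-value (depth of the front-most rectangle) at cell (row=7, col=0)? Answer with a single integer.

Check cell (7,0):
  A: rows 7-8 cols 0-5 z=6 -> covers; best now A (z=6)
  B: rows 0-8 cols 0-4 z=1 -> covers; best now B (z=1)
  C: rows 3-5 cols 0-3 -> outside (row miss)
  D: rows 6-7 cols 2-5 -> outside (col miss)
Winner: B at z=1

Answer: 1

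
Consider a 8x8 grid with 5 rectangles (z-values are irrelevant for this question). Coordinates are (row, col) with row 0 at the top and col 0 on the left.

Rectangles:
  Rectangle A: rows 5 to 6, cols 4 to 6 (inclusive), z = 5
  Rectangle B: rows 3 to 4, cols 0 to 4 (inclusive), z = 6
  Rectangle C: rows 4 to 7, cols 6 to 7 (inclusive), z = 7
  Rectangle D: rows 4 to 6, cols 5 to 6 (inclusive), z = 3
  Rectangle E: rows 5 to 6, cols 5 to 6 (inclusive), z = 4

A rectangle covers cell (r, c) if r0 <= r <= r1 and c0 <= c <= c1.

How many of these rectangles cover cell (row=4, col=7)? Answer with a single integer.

Check cell (4,7):
  A: rows 5-6 cols 4-6 -> outside (row miss)
  B: rows 3-4 cols 0-4 -> outside (col miss)
  C: rows 4-7 cols 6-7 -> covers
  D: rows 4-6 cols 5-6 -> outside (col miss)
  E: rows 5-6 cols 5-6 -> outside (row miss)
Count covering = 1

Answer: 1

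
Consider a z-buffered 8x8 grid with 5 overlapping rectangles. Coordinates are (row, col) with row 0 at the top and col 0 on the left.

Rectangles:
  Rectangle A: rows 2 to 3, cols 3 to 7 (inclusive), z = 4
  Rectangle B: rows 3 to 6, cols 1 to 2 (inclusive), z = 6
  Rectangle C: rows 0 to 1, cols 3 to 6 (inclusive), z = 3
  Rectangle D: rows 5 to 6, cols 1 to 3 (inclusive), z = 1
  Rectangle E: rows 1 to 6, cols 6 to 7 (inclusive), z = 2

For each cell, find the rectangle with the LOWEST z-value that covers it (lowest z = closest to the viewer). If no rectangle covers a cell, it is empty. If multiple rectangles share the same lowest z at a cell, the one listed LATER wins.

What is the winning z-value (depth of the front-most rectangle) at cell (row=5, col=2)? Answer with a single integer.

Answer: 1

Derivation:
Check cell (5,2):
  A: rows 2-3 cols 3-7 -> outside (row miss)
  B: rows 3-6 cols 1-2 z=6 -> covers; best now B (z=6)
  C: rows 0-1 cols 3-6 -> outside (row miss)
  D: rows 5-6 cols 1-3 z=1 -> covers; best now D (z=1)
  E: rows 1-6 cols 6-7 -> outside (col miss)
Winner: D at z=1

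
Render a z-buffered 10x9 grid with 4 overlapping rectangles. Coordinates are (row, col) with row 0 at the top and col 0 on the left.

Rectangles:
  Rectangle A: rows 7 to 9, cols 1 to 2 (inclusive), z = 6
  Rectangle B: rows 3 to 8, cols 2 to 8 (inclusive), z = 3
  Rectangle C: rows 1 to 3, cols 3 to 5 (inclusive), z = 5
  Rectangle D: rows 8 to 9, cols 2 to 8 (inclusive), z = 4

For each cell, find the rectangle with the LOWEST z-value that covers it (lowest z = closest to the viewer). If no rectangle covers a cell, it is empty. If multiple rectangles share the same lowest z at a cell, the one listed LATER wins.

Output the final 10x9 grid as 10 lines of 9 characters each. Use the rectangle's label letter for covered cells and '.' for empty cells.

.........
...CCC...
...CCC...
..BBBBBBB
..BBBBBBB
..BBBBBBB
..BBBBBBB
.ABBBBBBB
.ABBBBBBB
.ADDDDDDD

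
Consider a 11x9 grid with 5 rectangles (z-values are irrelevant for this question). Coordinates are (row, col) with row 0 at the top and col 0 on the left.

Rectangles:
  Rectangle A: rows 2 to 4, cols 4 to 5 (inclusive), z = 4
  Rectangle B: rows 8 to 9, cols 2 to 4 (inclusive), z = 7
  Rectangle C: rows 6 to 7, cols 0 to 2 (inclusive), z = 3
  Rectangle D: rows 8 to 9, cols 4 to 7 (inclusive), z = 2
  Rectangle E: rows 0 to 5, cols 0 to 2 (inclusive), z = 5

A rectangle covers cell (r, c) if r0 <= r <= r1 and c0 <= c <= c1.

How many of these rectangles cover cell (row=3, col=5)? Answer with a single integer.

Check cell (3,5):
  A: rows 2-4 cols 4-5 -> covers
  B: rows 8-9 cols 2-4 -> outside (row miss)
  C: rows 6-7 cols 0-2 -> outside (row miss)
  D: rows 8-9 cols 4-7 -> outside (row miss)
  E: rows 0-5 cols 0-2 -> outside (col miss)
Count covering = 1

Answer: 1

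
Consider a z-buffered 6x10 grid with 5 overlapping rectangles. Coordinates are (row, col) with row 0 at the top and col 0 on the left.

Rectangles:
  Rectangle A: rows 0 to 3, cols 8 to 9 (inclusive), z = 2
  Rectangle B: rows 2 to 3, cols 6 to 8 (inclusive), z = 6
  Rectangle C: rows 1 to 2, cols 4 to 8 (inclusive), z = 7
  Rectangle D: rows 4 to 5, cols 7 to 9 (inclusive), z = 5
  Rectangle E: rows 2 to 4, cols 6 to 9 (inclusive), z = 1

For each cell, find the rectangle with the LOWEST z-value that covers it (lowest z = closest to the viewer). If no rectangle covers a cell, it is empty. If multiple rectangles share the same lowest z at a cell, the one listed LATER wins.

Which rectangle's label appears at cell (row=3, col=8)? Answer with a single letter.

Answer: E

Derivation:
Check cell (3,8):
  A: rows 0-3 cols 8-9 z=2 -> covers; best now A (z=2)
  B: rows 2-3 cols 6-8 z=6 -> covers; best now A (z=2)
  C: rows 1-2 cols 4-8 -> outside (row miss)
  D: rows 4-5 cols 7-9 -> outside (row miss)
  E: rows 2-4 cols 6-9 z=1 -> covers; best now E (z=1)
Winner: E at z=1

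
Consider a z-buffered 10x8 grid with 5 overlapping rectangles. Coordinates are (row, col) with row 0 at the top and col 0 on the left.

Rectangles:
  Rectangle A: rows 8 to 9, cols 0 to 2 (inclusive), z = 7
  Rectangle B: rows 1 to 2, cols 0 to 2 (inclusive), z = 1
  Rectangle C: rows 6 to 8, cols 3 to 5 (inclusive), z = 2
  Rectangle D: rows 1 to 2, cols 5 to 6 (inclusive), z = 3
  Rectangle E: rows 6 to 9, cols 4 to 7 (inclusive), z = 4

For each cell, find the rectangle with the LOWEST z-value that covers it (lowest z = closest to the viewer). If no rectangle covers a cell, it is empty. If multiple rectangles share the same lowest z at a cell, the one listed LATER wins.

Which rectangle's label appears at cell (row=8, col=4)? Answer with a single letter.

Check cell (8,4):
  A: rows 8-9 cols 0-2 -> outside (col miss)
  B: rows 1-2 cols 0-2 -> outside (row miss)
  C: rows 6-8 cols 3-5 z=2 -> covers; best now C (z=2)
  D: rows 1-2 cols 5-6 -> outside (row miss)
  E: rows 6-9 cols 4-7 z=4 -> covers; best now C (z=2)
Winner: C at z=2

Answer: C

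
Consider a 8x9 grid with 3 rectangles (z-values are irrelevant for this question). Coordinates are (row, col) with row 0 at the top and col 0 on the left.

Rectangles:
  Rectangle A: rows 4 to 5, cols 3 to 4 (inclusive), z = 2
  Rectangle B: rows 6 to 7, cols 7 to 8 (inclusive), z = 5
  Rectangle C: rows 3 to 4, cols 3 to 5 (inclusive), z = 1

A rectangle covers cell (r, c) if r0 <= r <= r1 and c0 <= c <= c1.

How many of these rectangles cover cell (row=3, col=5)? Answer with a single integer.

Answer: 1

Derivation:
Check cell (3,5):
  A: rows 4-5 cols 3-4 -> outside (row miss)
  B: rows 6-7 cols 7-8 -> outside (row miss)
  C: rows 3-4 cols 3-5 -> covers
Count covering = 1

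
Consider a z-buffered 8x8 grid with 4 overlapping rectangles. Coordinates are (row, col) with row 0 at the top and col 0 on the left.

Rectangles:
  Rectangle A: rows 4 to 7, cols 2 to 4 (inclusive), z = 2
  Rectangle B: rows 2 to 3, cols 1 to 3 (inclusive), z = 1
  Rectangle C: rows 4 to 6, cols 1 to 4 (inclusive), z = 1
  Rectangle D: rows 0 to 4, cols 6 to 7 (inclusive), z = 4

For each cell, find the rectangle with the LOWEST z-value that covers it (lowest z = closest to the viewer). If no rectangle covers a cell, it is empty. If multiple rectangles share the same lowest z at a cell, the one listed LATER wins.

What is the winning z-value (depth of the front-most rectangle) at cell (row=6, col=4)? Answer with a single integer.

Check cell (6,4):
  A: rows 4-7 cols 2-4 z=2 -> covers; best now A (z=2)
  B: rows 2-3 cols 1-3 -> outside (row miss)
  C: rows 4-6 cols 1-4 z=1 -> covers; best now C (z=1)
  D: rows 0-4 cols 6-7 -> outside (row miss)
Winner: C at z=1

Answer: 1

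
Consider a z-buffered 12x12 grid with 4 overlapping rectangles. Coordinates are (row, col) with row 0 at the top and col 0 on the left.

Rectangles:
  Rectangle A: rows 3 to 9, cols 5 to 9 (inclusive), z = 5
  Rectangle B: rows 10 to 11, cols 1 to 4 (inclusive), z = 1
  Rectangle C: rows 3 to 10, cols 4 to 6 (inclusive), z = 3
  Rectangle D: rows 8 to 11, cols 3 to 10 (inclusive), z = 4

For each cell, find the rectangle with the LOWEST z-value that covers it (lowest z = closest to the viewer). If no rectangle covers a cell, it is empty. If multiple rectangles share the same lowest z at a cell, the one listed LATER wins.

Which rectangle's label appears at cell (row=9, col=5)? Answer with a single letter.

Answer: C

Derivation:
Check cell (9,5):
  A: rows 3-9 cols 5-9 z=5 -> covers; best now A (z=5)
  B: rows 10-11 cols 1-4 -> outside (row miss)
  C: rows 3-10 cols 4-6 z=3 -> covers; best now C (z=3)
  D: rows 8-11 cols 3-10 z=4 -> covers; best now C (z=3)
Winner: C at z=3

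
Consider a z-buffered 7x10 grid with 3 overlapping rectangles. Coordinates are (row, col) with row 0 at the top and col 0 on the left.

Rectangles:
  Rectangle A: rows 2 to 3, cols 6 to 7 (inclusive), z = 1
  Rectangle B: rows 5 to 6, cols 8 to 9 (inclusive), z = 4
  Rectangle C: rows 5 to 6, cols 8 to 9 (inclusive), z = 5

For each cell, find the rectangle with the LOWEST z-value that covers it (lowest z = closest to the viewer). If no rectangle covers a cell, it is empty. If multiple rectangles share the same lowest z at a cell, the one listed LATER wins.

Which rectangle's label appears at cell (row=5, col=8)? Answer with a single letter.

Answer: B

Derivation:
Check cell (5,8):
  A: rows 2-3 cols 6-7 -> outside (row miss)
  B: rows 5-6 cols 8-9 z=4 -> covers; best now B (z=4)
  C: rows 5-6 cols 8-9 z=5 -> covers; best now B (z=4)
Winner: B at z=4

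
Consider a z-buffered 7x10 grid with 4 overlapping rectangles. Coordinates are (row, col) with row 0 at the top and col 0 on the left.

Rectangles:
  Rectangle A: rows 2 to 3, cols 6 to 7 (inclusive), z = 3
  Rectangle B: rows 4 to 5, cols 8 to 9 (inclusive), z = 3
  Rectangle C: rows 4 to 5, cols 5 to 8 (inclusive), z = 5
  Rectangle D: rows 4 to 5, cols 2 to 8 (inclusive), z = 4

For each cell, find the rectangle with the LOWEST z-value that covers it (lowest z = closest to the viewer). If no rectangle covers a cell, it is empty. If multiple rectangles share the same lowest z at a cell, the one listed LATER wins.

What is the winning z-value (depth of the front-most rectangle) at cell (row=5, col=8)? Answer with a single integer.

Check cell (5,8):
  A: rows 2-3 cols 6-7 -> outside (row miss)
  B: rows 4-5 cols 8-9 z=3 -> covers; best now B (z=3)
  C: rows 4-5 cols 5-8 z=5 -> covers; best now B (z=3)
  D: rows 4-5 cols 2-8 z=4 -> covers; best now B (z=3)
Winner: B at z=3

Answer: 3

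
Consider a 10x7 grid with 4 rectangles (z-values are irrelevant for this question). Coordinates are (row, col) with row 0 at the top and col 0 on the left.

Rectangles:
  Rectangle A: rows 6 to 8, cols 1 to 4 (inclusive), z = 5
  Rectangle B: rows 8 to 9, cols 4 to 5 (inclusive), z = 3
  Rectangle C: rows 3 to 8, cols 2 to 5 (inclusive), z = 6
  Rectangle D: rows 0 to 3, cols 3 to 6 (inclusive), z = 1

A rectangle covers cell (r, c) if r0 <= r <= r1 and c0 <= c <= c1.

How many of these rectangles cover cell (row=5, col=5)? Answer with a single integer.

Answer: 1

Derivation:
Check cell (5,5):
  A: rows 6-8 cols 1-4 -> outside (row miss)
  B: rows 8-9 cols 4-5 -> outside (row miss)
  C: rows 3-8 cols 2-5 -> covers
  D: rows 0-3 cols 3-6 -> outside (row miss)
Count covering = 1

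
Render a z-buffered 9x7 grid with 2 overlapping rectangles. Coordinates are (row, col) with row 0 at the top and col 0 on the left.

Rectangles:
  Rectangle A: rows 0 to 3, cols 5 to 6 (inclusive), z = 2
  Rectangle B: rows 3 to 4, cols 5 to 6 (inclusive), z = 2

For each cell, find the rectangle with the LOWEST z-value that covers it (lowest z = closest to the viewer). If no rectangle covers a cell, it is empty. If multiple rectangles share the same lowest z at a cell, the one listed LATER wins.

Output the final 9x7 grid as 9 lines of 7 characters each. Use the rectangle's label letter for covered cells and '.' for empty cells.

.....AA
.....AA
.....AA
.....BB
.....BB
.......
.......
.......
.......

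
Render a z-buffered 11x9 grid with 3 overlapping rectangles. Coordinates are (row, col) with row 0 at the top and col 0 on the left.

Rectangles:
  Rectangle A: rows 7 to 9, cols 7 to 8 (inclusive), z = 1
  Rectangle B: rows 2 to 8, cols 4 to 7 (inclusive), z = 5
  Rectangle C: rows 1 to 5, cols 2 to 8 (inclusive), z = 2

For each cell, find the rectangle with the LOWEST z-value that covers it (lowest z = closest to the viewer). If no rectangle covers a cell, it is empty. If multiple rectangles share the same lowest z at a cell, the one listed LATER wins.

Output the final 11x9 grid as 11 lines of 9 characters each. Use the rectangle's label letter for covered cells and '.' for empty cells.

.........
..CCCCCCC
..CCCCCCC
..CCCCCCC
..CCCCCCC
..CCCCCCC
....BBBB.
....BBBAA
....BBBAA
.......AA
.........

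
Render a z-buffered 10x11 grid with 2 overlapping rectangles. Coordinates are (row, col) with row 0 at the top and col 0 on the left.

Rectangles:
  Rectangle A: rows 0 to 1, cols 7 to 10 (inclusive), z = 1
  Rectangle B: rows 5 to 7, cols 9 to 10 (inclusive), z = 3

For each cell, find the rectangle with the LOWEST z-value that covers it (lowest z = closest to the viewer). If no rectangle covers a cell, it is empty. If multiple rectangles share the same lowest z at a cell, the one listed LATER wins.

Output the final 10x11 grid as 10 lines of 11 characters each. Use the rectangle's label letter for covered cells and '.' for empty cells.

.......AAAA
.......AAAA
...........
...........
...........
.........BB
.........BB
.........BB
...........
...........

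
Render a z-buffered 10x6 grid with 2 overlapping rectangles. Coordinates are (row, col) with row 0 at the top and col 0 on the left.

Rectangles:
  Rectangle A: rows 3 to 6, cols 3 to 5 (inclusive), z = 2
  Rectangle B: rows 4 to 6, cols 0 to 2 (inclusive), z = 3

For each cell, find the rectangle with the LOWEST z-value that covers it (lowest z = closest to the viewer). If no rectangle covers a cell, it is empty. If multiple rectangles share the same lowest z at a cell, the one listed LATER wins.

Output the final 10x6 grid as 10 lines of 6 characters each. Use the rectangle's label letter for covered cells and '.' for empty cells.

......
......
......
...AAA
BBBAAA
BBBAAA
BBBAAA
......
......
......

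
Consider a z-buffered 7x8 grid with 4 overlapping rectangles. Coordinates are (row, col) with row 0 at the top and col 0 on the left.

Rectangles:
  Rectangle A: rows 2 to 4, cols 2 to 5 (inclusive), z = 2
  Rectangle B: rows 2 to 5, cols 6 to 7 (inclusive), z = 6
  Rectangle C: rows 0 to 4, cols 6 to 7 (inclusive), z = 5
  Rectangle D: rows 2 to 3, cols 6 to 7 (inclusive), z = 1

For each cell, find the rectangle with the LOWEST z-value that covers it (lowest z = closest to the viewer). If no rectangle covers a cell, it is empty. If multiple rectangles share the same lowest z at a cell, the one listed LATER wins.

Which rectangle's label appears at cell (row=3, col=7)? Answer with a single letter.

Check cell (3,7):
  A: rows 2-4 cols 2-5 -> outside (col miss)
  B: rows 2-5 cols 6-7 z=6 -> covers; best now B (z=6)
  C: rows 0-4 cols 6-7 z=5 -> covers; best now C (z=5)
  D: rows 2-3 cols 6-7 z=1 -> covers; best now D (z=1)
Winner: D at z=1

Answer: D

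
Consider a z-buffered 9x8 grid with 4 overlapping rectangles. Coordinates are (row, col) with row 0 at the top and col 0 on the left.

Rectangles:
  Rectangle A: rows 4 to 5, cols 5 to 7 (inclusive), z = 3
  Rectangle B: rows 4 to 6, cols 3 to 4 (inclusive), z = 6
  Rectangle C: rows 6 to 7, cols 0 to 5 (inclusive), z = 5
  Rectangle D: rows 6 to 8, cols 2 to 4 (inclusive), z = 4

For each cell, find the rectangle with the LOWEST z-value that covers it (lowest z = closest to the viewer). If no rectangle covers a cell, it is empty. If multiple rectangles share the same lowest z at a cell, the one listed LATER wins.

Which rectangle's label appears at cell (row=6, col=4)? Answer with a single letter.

Check cell (6,4):
  A: rows 4-5 cols 5-7 -> outside (row miss)
  B: rows 4-6 cols 3-4 z=6 -> covers; best now B (z=6)
  C: rows 6-7 cols 0-5 z=5 -> covers; best now C (z=5)
  D: rows 6-8 cols 2-4 z=4 -> covers; best now D (z=4)
Winner: D at z=4

Answer: D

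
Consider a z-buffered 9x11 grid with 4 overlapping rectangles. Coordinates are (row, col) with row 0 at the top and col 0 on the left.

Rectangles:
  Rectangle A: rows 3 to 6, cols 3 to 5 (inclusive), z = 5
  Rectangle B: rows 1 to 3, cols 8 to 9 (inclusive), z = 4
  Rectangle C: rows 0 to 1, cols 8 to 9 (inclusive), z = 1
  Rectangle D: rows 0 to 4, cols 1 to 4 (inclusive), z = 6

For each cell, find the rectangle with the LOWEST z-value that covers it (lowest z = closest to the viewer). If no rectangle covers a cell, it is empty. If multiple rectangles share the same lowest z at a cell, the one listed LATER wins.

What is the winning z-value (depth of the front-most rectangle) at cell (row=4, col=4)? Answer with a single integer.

Check cell (4,4):
  A: rows 3-6 cols 3-5 z=5 -> covers; best now A (z=5)
  B: rows 1-3 cols 8-9 -> outside (row miss)
  C: rows 0-1 cols 8-9 -> outside (row miss)
  D: rows 0-4 cols 1-4 z=6 -> covers; best now A (z=5)
Winner: A at z=5

Answer: 5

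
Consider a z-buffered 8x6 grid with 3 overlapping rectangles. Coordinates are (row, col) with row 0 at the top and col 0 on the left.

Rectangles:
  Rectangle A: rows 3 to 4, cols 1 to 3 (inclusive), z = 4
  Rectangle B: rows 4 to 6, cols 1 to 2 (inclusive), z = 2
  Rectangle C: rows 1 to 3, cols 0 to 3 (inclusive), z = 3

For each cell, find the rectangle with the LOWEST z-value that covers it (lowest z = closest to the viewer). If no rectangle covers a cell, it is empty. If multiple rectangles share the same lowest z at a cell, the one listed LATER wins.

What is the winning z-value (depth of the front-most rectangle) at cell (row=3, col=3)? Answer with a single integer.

Check cell (3,3):
  A: rows 3-4 cols 1-3 z=4 -> covers; best now A (z=4)
  B: rows 4-6 cols 1-2 -> outside (row miss)
  C: rows 1-3 cols 0-3 z=3 -> covers; best now C (z=3)
Winner: C at z=3

Answer: 3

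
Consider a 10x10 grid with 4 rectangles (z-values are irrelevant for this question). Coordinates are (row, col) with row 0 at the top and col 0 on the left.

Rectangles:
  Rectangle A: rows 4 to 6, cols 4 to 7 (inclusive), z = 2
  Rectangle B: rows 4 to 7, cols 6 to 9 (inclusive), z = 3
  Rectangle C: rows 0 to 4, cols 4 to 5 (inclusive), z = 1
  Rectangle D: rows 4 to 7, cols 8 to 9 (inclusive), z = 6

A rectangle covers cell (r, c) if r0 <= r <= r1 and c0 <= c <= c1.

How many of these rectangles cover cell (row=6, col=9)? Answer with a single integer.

Answer: 2

Derivation:
Check cell (6,9):
  A: rows 4-6 cols 4-7 -> outside (col miss)
  B: rows 4-7 cols 6-9 -> covers
  C: rows 0-4 cols 4-5 -> outside (row miss)
  D: rows 4-7 cols 8-9 -> covers
Count covering = 2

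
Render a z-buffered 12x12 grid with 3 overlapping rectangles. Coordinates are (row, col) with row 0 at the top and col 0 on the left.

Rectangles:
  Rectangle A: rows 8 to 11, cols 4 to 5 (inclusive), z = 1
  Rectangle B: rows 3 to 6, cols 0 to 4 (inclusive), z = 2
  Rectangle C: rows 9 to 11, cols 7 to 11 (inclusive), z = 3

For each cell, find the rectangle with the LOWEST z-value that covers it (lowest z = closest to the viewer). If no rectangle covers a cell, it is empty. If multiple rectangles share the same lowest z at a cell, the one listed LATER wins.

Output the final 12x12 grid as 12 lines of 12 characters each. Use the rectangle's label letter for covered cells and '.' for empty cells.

............
............
............
BBBBB.......
BBBBB.......
BBBBB.......
BBBBB.......
............
....AA......
....AA.CCCCC
....AA.CCCCC
....AA.CCCCC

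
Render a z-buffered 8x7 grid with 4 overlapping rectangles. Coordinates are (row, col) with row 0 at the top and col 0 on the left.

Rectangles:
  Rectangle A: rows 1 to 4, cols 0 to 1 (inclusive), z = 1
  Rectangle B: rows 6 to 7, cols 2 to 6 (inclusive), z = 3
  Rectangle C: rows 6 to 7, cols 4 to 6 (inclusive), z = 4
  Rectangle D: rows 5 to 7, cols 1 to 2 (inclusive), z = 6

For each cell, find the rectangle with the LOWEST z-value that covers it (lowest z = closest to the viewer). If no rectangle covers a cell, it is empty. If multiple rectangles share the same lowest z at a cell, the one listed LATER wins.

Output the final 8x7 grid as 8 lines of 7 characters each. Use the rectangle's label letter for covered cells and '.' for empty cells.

.......
AA.....
AA.....
AA.....
AA.....
.DD....
.DBBBBB
.DBBBBB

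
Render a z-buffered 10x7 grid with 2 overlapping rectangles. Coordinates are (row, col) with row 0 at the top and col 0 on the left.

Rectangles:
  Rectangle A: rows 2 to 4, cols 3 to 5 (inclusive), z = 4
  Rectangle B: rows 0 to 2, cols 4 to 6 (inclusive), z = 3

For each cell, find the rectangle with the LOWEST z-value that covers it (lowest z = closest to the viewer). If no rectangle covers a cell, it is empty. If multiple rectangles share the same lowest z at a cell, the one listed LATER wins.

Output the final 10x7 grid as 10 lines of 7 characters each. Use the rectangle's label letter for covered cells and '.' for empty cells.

....BBB
....BBB
...ABBB
...AAA.
...AAA.
.......
.......
.......
.......
.......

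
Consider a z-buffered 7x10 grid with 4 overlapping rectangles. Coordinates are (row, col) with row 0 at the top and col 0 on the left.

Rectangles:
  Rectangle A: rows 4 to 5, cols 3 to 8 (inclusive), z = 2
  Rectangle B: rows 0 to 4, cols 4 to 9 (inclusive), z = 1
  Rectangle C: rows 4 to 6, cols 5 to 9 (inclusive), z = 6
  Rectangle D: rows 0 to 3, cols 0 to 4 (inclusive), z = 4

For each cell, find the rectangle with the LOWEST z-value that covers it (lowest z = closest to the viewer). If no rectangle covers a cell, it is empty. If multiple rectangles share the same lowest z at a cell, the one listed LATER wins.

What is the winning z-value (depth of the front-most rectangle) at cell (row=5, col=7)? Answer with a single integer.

Check cell (5,7):
  A: rows 4-5 cols 3-8 z=2 -> covers; best now A (z=2)
  B: rows 0-4 cols 4-9 -> outside (row miss)
  C: rows 4-6 cols 5-9 z=6 -> covers; best now A (z=2)
  D: rows 0-3 cols 0-4 -> outside (row miss)
Winner: A at z=2

Answer: 2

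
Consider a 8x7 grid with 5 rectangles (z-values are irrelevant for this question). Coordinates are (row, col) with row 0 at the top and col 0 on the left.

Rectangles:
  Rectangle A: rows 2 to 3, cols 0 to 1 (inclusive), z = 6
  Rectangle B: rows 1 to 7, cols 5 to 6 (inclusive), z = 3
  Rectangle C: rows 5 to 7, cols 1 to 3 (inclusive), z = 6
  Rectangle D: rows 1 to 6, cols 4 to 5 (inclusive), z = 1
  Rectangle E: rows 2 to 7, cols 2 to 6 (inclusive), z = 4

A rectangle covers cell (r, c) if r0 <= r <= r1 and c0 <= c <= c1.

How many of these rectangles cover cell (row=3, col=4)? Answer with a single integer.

Answer: 2

Derivation:
Check cell (3,4):
  A: rows 2-3 cols 0-1 -> outside (col miss)
  B: rows 1-7 cols 5-6 -> outside (col miss)
  C: rows 5-7 cols 1-3 -> outside (row miss)
  D: rows 1-6 cols 4-5 -> covers
  E: rows 2-7 cols 2-6 -> covers
Count covering = 2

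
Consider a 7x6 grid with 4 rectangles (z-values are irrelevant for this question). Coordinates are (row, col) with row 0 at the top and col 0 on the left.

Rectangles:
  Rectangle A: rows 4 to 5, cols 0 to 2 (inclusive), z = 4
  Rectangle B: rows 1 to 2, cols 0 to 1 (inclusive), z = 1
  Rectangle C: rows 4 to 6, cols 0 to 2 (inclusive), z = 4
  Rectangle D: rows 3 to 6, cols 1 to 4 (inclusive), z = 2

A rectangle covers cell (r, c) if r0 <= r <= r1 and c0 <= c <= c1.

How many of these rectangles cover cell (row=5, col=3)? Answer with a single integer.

Check cell (5,3):
  A: rows 4-5 cols 0-2 -> outside (col miss)
  B: rows 1-2 cols 0-1 -> outside (row miss)
  C: rows 4-6 cols 0-2 -> outside (col miss)
  D: rows 3-6 cols 1-4 -> covers
Count covering = 1

Answer: 1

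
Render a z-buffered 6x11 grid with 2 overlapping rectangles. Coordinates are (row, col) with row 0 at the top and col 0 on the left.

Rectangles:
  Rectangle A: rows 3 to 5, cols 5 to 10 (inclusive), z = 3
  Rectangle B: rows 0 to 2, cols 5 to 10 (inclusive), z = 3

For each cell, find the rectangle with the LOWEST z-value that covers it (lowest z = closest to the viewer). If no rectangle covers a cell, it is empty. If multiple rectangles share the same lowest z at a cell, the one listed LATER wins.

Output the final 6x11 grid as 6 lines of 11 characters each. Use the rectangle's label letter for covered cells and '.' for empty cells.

.....BBBBBB
.....BBBBBB
.....BBBBBB
.....AAAAAA
.....AAAAAA
.....AAAAAA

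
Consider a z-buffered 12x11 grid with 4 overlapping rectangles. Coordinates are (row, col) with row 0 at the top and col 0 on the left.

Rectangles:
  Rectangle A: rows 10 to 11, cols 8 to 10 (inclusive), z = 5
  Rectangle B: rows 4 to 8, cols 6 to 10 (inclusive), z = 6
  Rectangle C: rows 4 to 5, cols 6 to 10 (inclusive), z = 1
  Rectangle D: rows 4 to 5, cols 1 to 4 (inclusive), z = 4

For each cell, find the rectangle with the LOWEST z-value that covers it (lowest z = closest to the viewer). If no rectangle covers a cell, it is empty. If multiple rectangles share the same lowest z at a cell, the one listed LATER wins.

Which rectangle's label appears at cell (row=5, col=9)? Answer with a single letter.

Answer: C

Derivation:
Check cell (5,9):
  A: rows 10-11 cols 8-10 -> outside (row miss)
  B: rows 4-8 cols 6-10 z=6 -> covers; best now B (z=6)
  C: rows 4-5 cols 6-10 z=1 -> covers; best now C (z=1)
  D: rows 4-5 cols 1-4 -> outside (col miss)
Winner: C at z=1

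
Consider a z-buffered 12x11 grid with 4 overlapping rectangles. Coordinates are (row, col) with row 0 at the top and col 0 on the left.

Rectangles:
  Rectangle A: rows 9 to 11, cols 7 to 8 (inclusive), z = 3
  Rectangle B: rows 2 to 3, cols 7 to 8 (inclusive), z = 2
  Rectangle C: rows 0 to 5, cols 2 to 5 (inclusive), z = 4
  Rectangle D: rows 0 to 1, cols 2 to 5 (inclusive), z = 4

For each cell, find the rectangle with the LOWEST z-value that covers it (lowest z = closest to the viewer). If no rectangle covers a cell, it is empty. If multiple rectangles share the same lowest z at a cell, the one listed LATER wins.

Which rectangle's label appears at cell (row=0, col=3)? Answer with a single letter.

Check cell (0,3):
  A: rows 9-11 cols 7-8 -> outside (row miss)
  B: rows 2-3 cols 7-8 -> outside (row miss)
  C: rows 0-5 cols 2-5 z=4 -> covers; best now C (z=4)
  D: rows 0-1 cols 2-5 z=4 -> covers; best now D (z=4)
Winner: D at z=4

Answer: D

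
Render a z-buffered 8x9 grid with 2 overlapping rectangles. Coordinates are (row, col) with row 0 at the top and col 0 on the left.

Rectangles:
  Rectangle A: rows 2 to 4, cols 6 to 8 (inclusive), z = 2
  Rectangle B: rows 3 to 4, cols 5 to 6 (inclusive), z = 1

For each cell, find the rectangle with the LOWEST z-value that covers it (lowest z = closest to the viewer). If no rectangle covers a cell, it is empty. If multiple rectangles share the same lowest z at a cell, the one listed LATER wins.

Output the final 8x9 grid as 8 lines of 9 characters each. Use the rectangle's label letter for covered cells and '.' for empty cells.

.........
.........
......AAA
.....BBAA
.....BBAA
.........
.........
.........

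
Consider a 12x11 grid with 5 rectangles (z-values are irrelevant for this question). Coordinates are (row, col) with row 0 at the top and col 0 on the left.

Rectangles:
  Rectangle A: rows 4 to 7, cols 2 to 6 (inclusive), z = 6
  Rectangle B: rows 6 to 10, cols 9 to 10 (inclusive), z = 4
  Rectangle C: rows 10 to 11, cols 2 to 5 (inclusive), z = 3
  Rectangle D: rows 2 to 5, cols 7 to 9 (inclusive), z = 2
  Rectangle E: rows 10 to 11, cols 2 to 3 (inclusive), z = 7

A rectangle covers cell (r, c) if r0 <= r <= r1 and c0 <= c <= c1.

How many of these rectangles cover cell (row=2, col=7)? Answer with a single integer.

Check cell (2,7):
  A: rows 4-7 cols 2-6 -> outside (row miss)
  B: rows 6-10 cols 9-10 -> outside (row miss)
  C: rows 10-11 cols 2-5 -> outside (row miss)
  D: rows 2-5 cols 7-9 -> covers
  E: rows 10-11 cols 2-3 -> outside (row miss)
Count covering = 1

Answer: 1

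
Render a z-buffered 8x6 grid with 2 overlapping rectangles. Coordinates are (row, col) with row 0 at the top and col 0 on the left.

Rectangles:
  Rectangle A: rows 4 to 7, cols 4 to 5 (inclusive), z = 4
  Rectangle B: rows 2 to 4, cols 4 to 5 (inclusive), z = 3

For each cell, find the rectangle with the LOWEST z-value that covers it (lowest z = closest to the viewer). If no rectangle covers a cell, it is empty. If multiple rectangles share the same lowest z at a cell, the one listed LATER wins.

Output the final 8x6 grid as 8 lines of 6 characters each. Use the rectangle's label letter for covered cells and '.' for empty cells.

......
......
....BB
....BB
....BB
....AA
....AA
....AA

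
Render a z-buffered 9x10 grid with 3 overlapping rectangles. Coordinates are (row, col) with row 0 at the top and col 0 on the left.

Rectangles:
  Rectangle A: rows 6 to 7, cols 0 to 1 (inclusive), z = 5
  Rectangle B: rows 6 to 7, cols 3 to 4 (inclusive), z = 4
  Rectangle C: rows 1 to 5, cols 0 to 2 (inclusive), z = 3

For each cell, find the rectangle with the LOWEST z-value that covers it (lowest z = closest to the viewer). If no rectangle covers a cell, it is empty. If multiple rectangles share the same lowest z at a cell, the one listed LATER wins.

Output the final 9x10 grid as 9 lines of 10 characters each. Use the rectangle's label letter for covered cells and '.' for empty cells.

..........
CCC.......
CCC.......
CCC.......
CCC.......
CCC.......
AA.BB.....
AA.BB.....
..........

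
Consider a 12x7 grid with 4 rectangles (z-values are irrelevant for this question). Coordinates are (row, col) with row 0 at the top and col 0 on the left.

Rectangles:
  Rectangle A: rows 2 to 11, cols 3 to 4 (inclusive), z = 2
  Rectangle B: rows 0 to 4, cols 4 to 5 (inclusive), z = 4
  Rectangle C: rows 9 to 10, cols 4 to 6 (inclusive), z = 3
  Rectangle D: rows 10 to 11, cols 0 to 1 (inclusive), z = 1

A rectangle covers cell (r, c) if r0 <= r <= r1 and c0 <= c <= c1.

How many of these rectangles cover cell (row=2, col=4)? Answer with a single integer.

Answer: 2

Derivation:
Check cell (2,4):
  A: rows 2-11 cols 3-4 -> covers
  B: rows 0-4 cols 4-5 -> covers
  C: rows 9-10 cols 4-6 -> outside (row miss)
  D: rows 10-11 cols 0-1 -> outside (row miss)
Count covering = 2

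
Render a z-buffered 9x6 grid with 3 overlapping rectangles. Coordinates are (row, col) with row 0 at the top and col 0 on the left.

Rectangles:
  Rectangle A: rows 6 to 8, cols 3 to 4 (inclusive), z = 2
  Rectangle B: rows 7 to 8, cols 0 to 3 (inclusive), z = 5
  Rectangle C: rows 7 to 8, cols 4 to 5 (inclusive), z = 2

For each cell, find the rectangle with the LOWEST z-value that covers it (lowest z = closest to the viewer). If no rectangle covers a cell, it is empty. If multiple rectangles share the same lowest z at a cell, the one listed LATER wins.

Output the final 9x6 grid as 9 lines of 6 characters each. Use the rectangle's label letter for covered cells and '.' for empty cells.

......
......
......
......
......
......
...AA.
BBBACC
BBBACC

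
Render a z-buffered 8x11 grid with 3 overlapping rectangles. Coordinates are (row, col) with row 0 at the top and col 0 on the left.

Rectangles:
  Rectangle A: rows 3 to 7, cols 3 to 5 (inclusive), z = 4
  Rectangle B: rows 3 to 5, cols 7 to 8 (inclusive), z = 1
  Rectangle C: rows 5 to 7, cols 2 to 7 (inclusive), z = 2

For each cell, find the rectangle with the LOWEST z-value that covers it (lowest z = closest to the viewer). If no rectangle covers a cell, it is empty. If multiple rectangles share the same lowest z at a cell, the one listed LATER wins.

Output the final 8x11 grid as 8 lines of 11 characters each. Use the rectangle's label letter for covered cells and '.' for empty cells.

...........
...........
...........
...AAA.BB..
...AAA.BB..
..CCCCCBB..
..CCCCCC...
..CCCCCC...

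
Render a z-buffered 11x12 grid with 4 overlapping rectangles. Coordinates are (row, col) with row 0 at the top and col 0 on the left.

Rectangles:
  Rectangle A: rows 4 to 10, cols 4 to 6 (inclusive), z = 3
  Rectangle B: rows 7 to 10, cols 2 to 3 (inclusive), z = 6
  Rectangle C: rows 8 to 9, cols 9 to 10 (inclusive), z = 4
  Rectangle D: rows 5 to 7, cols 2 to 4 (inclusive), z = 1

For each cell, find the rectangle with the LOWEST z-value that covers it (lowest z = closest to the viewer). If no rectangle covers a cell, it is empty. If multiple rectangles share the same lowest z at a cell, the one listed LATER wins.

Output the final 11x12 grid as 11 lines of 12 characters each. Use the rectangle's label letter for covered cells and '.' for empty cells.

............
............
............
............
....AAA.....
..DDDAA.....
..DDDAA.....
..DDDAA.....
..BBAAA..CC.
..BBAAA..CC.
..BBAAA.....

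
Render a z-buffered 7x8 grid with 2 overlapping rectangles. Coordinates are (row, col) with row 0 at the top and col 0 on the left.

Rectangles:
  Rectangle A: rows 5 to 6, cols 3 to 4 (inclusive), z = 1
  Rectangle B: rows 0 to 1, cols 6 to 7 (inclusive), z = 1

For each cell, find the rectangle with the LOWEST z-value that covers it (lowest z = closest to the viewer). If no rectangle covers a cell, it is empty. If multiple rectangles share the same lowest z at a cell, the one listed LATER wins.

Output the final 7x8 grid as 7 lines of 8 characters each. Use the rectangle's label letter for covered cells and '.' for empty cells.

......BB
......BB
........
........
........
...AA...
...AA...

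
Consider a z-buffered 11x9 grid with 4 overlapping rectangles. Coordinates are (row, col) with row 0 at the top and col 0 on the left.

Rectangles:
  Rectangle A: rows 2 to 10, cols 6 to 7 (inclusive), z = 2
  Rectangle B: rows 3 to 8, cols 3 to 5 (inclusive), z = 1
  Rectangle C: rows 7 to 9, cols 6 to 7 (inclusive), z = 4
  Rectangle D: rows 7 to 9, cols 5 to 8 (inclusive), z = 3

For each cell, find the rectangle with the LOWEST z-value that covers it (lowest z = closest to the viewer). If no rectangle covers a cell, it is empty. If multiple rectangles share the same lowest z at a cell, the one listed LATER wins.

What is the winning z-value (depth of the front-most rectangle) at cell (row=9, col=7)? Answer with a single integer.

Check cell (9,7):
  A: rows 2-10 cols 6-7 z=2 -> covers; best now A (z=2)
  B: rows 3-8 cols 3-5 -> outside (row miss)
  C: rows 7-9 cols 6-7 z=4 -> covers; best now A (z=2)
  D: rows 7-9 cols 5-8 z=3 -> covers; best now A (z=2)
Winner: A at z=2

Answer: 2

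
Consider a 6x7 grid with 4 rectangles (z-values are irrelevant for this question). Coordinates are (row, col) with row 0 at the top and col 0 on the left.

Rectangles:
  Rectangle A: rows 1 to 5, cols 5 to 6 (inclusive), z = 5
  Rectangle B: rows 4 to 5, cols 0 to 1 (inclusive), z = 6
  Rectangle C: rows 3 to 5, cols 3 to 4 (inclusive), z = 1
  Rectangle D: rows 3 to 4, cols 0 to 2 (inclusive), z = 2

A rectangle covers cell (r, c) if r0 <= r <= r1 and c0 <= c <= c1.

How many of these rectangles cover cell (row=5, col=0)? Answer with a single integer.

Check cell (5,0):
  A: rows 1-5 cols 5-6 -> outside (col miss)
  B: rows 4-5 cols 0-1 -> covers
  C: rows 3-5 cols 3-4 -> outside (col miss)
  D: rows 3-4 cols 0-2 -> outside (row miss)
Count covering = 1

Answer: 1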